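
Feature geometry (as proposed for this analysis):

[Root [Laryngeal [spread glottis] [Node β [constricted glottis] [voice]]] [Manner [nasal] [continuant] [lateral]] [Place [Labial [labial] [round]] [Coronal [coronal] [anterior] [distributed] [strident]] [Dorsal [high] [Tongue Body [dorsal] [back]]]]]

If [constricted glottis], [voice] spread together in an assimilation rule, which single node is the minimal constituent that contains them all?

[constricted glottis]: Root ▹ Laryngeal ▹ Node β ▹ [constricted glottis].
[voice] lies under Node β (below Laryngeal).
The listed terminals split across distinct daughters of Node β, so Node β itself is the smallest node containing them all.

Node β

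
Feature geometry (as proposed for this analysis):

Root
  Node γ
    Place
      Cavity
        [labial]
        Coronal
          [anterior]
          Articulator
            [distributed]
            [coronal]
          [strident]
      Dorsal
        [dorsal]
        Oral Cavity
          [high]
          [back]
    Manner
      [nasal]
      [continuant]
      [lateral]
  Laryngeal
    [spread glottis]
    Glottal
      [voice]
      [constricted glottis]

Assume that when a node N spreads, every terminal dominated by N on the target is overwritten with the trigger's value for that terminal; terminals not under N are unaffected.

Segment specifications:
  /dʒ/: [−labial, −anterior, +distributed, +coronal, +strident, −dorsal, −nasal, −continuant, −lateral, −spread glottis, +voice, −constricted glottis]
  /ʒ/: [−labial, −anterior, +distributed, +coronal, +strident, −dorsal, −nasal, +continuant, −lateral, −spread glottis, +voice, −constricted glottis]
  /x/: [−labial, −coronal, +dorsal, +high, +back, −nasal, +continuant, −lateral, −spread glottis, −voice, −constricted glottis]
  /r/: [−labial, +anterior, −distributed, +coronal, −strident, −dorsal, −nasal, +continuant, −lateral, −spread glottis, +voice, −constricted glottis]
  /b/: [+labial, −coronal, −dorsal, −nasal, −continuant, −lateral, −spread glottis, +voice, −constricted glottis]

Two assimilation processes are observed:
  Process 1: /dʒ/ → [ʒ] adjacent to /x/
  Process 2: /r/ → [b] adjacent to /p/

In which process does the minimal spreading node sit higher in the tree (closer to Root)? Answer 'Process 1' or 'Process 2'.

Process 1 alters [continuant]; the lowest dominating node is [continuant] (depth 3 from Root).
Process 2 alters [continuant], [labial], [coronal], [anterior], [distributed], [strident]; the lowest common ancestor is Node γ (depth 1 from Root).
Node γ (depth 1) sits above [continuant] (depth 3), making Process 2 the one with the higher spreading node.

Process 2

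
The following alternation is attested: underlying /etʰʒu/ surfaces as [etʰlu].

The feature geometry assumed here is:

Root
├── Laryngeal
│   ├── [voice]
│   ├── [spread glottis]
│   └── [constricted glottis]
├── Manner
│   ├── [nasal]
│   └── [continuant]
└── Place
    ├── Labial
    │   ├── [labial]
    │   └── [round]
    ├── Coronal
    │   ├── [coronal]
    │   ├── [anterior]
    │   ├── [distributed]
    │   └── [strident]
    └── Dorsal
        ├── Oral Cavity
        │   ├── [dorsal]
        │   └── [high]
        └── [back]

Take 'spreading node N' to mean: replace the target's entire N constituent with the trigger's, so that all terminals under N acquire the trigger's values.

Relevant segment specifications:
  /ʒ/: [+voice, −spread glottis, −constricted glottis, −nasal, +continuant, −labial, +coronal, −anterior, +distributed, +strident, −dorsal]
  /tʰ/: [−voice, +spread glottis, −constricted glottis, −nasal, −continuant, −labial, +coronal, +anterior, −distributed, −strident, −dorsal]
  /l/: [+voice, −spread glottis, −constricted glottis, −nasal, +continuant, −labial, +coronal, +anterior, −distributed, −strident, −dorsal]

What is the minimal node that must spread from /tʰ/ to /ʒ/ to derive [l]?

Coronal

Feature comparison: [anterior], [distributed], [strident] differ between /ʒ/ and [l]; the remaining terminals match.
The smallest constituent containing every changed terminal is Coronal — each of its daughters lacks at least one of the affected features.
Spreading Coronal from /tʰ/ overwrites each of those terminals with /tʰ/'s values, yielding exactly [l].
Features on which the two segments disagree outside Coronal, such as [spread glottis], [voice], are unchanged — nothing dominating them spread, and Coronal is the minimal sufficient constituent.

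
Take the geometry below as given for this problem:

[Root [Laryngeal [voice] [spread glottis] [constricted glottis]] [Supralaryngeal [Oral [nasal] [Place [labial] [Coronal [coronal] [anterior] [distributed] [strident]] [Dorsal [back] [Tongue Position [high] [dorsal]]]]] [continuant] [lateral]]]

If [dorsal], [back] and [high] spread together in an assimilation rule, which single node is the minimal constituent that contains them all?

[dorsal] lies under Tongue Position (below Supralaryngeal).
[back]: Root > Supralaryngeal > Oral > Place > Dorsal > [back].
[high] lies under Tongue Position (below Supralaryngeal).
The lowest node appearing on every path is Dorsal; each proper daughter of Dorsal fails to dominate at least one of the listed features.

Dorsal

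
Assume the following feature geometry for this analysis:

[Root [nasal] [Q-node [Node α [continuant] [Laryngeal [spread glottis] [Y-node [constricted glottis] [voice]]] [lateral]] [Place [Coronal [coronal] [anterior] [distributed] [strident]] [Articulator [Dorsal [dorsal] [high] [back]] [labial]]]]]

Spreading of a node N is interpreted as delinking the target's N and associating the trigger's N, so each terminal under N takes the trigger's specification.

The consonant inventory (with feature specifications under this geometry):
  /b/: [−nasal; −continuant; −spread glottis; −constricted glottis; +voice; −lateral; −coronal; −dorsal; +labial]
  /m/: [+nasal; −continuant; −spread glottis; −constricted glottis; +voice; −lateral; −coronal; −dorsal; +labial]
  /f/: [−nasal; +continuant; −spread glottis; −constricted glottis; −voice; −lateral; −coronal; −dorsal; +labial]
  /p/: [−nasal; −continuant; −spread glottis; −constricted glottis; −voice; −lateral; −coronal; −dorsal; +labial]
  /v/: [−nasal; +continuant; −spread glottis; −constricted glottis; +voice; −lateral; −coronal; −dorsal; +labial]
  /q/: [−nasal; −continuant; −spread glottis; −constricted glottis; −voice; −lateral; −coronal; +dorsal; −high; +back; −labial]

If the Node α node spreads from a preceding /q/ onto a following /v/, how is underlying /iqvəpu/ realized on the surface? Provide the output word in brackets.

The Node α node dominates the terminals [continuant], [spread glottis], [constricted glottis], [voice], [lateral].
The target acquires /q/'s values for everything under Node α — [−continuant], [−spread glottis], [−constricted glottis], [−voice], [−lateral] — while keeping its own [nasal], [coronal], [dorsal], ….
The resulting bundle matches /p/ in the inventory; substituting it for /v/ gives [iqpəpu].

[iqpəpu]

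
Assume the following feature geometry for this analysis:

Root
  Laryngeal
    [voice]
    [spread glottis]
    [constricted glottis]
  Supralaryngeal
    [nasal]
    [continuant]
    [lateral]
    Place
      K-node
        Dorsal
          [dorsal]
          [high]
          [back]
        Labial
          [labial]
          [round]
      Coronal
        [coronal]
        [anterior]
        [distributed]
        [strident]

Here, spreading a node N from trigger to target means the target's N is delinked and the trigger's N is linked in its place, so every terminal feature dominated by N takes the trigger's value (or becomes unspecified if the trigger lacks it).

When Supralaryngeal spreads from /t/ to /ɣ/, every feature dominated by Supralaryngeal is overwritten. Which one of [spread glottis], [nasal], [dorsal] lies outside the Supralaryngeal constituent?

The terminals dominated by Supralaryngeal are [nasal], [continuant], [lateral], [dorsal], [high], [back], [labial], [round], [coronal], [anterior], [distributed], [strident].
[dorsal], [nasal] all lie under Supralaryngeal, so they are overwritten when Supralaryngeal spreads.
But [spread glottis] is a dependent of Laryngeal, outside Supralaryngeal; it is therefore untouched by the spreading.

[spread glottis]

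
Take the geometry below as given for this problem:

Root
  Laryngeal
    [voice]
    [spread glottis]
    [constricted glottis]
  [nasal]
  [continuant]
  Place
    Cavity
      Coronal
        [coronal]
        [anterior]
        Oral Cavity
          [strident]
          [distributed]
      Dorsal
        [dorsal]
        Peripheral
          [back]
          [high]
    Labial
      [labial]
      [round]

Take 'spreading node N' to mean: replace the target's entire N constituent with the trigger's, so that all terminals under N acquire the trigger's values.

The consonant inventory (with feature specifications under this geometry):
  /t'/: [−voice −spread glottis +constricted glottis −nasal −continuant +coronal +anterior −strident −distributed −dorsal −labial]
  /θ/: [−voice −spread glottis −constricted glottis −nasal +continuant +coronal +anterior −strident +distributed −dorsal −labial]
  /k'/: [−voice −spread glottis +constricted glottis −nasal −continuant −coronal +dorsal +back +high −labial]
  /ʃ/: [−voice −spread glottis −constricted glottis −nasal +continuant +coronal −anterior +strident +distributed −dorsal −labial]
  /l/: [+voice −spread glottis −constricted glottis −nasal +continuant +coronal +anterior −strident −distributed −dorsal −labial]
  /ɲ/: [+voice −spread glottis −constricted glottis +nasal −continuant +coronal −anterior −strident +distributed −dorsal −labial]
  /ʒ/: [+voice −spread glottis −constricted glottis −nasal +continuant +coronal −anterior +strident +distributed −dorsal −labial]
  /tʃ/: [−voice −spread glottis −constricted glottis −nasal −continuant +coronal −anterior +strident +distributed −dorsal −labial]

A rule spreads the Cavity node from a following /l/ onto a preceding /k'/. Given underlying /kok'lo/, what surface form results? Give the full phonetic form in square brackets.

[kot'lo]

Terminals under Cavity in this geometry: [coronal], [anterior], [strident], [distributed], [dorsal], [back], [high].
Spreading Cavity from /l/ onto /k'/ replaces those values with /l/'s: [+coronal], [+anterior], [−strident], [−distributed], [−dorsal]. Features outside Cavity ([voice], [spread glottis], [constricted glottis], …) stay as in /k'/.
The resulting bundle matches /t'/ in the inventory; substituting it for /k'/ gives [kot'lo].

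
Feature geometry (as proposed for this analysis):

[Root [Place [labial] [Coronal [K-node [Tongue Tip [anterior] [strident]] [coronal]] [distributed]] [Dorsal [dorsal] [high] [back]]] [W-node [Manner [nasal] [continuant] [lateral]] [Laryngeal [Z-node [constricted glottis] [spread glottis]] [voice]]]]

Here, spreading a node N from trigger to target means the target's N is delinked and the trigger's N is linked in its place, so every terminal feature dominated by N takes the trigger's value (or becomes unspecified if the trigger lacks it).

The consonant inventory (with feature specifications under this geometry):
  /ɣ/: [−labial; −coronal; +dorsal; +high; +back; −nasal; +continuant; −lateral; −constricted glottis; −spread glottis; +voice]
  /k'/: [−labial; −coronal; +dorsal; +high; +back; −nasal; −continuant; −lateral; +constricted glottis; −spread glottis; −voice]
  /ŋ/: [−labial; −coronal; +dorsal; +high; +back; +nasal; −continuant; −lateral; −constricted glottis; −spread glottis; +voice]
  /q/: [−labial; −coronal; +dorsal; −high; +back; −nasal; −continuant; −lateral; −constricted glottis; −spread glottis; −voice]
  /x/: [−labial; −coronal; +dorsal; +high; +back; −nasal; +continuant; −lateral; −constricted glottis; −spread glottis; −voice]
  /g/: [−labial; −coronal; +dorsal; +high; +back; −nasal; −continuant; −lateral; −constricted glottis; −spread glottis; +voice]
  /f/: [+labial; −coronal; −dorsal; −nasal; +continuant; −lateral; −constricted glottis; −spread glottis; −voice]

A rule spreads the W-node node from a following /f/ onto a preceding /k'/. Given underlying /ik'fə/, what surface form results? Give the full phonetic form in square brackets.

[ixfə]

The W-node node dominates the terminals [nasal], [continuant], [lateral], [constricted glottis], [spread glottis], [voice].
After delinking /k'/'s W-node and linking /f/'s, the affected terminals become [−nasal], [+continuant], [−lateral], [−constricted glottis], [−spread glottis], [−voice]; [labial], [coronal], [dorsal], … (outside W-node) are retained from /k'/.
This feature bundle is that of [x], so /ik'fə/ surfaces as [ixfə].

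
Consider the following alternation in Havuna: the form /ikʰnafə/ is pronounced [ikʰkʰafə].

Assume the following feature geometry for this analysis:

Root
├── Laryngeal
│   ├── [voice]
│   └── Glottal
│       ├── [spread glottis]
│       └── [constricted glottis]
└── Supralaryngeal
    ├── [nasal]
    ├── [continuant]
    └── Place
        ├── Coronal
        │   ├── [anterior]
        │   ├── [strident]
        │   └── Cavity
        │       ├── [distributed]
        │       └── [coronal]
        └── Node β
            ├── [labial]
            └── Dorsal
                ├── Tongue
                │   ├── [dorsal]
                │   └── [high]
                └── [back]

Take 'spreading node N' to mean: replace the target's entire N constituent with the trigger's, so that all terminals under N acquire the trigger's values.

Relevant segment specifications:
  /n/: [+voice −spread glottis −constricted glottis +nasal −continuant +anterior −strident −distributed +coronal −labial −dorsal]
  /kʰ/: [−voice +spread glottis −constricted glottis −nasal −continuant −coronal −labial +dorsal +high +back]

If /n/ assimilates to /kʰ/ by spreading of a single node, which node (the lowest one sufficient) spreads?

The alternation /n/ → [kʰ] changes [voice], [spread glottis], [nasal], [coronal], [anterior], [distributed], [strident], [dorsal], [high], [back] and nothing else.
These terminals are all dominated by Root, and no proper subconstituent of Root covers them all; Root is their lowest common ancestor.
If Root spreads, every terminal under it takes /kʰ/'s value, producing [kʰ] as observed.

Root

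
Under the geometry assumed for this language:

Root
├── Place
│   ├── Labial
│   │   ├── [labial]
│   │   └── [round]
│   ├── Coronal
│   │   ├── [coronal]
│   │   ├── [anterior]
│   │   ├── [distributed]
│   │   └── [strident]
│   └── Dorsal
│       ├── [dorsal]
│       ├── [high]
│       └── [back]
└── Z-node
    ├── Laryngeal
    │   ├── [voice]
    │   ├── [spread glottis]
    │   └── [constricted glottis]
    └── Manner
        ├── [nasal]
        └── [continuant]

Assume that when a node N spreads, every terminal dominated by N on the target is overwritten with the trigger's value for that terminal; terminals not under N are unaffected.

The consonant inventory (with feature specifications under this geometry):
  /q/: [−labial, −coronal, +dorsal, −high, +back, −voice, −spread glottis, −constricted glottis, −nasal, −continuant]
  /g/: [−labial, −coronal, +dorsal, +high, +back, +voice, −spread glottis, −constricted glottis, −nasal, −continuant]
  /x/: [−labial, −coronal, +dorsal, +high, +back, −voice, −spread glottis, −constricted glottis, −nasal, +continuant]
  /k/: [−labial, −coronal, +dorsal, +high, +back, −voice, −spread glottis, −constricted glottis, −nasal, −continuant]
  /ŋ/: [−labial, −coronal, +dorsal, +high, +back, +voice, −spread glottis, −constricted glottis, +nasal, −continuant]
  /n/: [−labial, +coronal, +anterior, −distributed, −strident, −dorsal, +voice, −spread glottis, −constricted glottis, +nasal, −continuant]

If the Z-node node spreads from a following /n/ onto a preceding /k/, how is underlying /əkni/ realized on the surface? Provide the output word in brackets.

Terminals under Z-node in this geometry: [voice], [spread glottis], [constricted glottis], [nasal], [continuant].
Spreading Z-node from /n/ onto /k/ replaces those values with /n/'s: [+voice], [−spread glottis], [−constricted glottis], [+nasal], [−continuant]. Features outside Z-node ([labial], [coronal], [dorsal], …) stay as in /k/.
This feature bundle is that of [ŋ], so /əkni/ surfaces as [əŋni].

[əŋni]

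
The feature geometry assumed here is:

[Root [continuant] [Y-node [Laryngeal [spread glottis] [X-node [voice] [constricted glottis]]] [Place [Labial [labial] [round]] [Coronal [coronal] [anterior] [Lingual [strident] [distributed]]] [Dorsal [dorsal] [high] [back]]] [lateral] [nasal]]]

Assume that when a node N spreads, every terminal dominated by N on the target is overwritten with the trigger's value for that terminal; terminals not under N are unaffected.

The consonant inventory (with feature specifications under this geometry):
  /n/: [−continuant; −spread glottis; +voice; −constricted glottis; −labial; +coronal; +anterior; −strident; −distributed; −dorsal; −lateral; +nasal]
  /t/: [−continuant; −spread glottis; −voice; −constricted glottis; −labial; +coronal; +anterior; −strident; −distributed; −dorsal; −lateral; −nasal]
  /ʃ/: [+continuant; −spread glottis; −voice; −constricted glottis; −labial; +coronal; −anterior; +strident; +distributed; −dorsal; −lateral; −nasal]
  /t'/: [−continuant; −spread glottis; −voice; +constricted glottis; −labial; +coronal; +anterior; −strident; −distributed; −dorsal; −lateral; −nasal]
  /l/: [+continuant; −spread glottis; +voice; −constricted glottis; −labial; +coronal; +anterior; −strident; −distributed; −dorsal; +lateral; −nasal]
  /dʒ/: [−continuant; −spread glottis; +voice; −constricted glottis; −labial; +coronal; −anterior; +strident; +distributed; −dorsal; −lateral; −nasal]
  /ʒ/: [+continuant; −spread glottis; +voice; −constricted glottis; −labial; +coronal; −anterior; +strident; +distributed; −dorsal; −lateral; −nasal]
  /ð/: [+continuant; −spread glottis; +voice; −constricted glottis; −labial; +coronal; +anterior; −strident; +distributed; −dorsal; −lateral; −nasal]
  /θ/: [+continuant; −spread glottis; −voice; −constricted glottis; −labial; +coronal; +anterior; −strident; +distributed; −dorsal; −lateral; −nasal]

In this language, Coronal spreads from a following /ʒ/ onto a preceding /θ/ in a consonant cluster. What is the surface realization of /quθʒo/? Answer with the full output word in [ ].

Terminals under Coronal in this geometry: [coronal], [anterior], [strident], [distributed].
After delinking /θ/'s Coronal and linking /ʒ/'s, the affected terminals become [+coronal], [−anterior], [+strident], [+distributed]; [continuant], [spread glottis], [voice], … (outside Coronal) are retained from /θ/.
Among the inventory, only /ʃ/ has exactly this specification, giving the surface form [quʃʒo].

[quʃʒo]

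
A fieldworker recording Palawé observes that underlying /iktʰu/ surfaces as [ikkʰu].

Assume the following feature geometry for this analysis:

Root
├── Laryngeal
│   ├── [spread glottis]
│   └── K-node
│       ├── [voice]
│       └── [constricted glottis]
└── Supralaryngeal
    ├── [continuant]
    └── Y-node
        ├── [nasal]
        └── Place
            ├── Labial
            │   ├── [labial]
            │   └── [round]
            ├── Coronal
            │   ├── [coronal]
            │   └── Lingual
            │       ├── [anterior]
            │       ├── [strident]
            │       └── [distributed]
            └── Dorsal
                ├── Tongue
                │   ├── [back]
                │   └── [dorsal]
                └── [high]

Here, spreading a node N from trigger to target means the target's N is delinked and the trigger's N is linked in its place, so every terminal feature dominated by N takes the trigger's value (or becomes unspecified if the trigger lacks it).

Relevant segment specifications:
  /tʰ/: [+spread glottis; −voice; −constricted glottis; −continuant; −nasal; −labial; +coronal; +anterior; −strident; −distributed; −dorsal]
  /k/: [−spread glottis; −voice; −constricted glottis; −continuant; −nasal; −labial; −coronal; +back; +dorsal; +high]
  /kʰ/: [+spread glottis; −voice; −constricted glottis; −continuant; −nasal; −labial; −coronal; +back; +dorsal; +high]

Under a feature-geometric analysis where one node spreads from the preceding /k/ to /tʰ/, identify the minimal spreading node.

Place

The alternation /tʰ/ → [kʰ] changes [coronal], [anterior], [distributed], [strident], [dorsal], [high], [back] and nothing else.
In this geometry the lowest node dominating all of them is Place: every daughter of Place dominates only a proper subset, so no lower node suffices.
Delinking /tʰ/'s Place and associating /k/'s Place gives precisely the feature bundle of [kʰ].
[spread glottis], a feature on which the two segments disagree outside Place, is unchanged — nothing dominating it spread, and Place is the minimal sufficient constituent.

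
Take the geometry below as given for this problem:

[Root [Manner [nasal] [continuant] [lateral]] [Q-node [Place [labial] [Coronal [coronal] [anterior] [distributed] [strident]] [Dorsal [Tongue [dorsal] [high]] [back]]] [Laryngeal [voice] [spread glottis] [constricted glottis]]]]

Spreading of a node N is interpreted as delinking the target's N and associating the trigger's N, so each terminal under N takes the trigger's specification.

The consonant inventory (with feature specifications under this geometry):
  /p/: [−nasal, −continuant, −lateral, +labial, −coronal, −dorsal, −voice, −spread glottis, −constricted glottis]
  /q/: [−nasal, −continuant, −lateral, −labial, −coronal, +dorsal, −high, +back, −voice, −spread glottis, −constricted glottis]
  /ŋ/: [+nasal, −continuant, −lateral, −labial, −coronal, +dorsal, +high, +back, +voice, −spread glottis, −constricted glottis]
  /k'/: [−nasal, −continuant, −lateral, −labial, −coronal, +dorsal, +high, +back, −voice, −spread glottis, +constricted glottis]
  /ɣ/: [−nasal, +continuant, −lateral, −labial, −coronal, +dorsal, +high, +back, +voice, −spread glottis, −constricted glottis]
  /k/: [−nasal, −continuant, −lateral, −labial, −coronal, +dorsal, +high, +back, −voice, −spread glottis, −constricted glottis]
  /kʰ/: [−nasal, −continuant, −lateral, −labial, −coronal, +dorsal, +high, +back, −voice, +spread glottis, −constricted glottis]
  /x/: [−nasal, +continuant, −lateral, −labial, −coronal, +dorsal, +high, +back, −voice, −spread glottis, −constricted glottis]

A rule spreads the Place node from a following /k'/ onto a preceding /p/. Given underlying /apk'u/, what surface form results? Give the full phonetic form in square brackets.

[akk'u]

Place immediately or transitively dominates [labial], [coronal], [anterior], [distributed], [strident], [dorsal], [high], [back].
Spreading Place from /k'/ onto /p/ replaces those values with /k'/'s: [−labial], [−coronal], [+dorsal], [+high], [+back]. Features outside Place ([nasal], [continuant], [lateral], …) stay as in /p/.
The resulting bundle matches /k/ in the inventory; substituting it for /p/ gives [akk'u].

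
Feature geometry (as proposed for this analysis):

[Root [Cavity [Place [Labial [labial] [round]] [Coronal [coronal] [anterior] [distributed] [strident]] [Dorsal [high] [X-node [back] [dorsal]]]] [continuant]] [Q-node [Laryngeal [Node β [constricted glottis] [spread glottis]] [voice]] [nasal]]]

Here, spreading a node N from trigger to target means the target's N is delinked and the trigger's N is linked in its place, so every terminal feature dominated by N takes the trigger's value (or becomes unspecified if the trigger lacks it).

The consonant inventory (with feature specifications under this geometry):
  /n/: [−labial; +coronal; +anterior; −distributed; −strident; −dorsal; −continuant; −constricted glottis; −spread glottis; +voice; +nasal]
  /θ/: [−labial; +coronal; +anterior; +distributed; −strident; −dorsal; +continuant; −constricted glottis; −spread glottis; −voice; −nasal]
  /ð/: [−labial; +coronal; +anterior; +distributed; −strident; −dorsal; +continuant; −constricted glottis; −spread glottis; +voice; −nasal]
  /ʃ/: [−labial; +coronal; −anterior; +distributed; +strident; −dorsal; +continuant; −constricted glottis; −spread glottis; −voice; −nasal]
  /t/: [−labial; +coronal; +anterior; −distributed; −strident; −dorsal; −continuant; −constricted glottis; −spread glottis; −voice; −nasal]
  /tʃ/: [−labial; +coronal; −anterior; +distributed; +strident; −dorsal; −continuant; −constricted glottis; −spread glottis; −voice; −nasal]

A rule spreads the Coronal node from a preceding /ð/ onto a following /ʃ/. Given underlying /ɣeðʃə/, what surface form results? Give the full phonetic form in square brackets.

[ɣeðθə]

Coronal immediately or transitively dominates [coronal], [anterior], [distributed], [strident].
After delinking /ʃ/'s Coronal and linking /ð/'s, the affected terminals become [+coronal], [+anterior], [+distributed], [−strident]; [labial], [dorsal], [continuant], … (outside Coronal) are retained from /ʃ/.
The resulting bundle matches /θ/ in the inventory; substituting it for /ʃ/ gives [ɣeðθə].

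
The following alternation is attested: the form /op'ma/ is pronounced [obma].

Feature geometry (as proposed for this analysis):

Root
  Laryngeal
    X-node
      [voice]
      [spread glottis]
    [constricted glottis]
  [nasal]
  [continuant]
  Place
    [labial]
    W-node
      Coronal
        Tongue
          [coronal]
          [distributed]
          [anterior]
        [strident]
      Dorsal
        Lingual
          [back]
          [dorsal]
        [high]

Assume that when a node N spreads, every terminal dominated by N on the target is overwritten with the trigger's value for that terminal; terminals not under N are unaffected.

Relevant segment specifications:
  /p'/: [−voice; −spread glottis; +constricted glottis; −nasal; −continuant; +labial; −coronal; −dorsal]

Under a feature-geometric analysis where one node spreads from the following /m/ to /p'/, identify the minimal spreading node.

The alternation /p'/ → [b] changes [voice], [constricted glottis] and nothing else.
In this geometry the lowest node dominating all of them is Laryngeal: every daughter of Laryngeal dominates only a proper subset, so no lower node suffices.
Spreading Laryngeal from /m/ overwrites each of those terminals with /m/'s values, yielding exactly [b].
Had Root spread, [nasal] would have taken /m/'s value; it stays as in /p'/, confirming the spreading constituent is exactly Laryngeal.

Laryngeal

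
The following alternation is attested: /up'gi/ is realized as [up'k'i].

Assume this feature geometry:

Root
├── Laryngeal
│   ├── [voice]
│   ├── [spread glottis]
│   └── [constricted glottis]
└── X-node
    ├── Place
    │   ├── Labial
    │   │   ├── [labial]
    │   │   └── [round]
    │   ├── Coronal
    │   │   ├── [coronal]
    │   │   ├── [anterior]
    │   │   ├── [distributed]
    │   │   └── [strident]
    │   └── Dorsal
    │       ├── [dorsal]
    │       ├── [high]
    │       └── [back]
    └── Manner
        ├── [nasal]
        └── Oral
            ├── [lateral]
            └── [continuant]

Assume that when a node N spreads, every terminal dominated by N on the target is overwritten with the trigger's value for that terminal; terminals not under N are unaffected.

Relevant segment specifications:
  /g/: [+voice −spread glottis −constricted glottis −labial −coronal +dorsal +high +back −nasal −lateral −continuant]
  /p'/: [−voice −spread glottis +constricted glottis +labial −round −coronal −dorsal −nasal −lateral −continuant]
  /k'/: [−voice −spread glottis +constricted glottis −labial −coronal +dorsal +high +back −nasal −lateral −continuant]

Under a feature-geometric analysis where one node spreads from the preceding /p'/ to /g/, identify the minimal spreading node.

Comparing /g/ with its surface form [k'], the features that change are [voice], [constricted glottis].
In this geometry the lowest node dominating all of them is Laryngeal: every daughter of Laryngeal dominates only a proper subset, so no lower node suffices.
If Laryngeal spreads, every terminal under it takes /p'/'s value, producing [k'] as observed.
Since [labial], [dorsal] are preserved even though /p'/ disagrees there, no node above Laryngeal spread.

Laryngeal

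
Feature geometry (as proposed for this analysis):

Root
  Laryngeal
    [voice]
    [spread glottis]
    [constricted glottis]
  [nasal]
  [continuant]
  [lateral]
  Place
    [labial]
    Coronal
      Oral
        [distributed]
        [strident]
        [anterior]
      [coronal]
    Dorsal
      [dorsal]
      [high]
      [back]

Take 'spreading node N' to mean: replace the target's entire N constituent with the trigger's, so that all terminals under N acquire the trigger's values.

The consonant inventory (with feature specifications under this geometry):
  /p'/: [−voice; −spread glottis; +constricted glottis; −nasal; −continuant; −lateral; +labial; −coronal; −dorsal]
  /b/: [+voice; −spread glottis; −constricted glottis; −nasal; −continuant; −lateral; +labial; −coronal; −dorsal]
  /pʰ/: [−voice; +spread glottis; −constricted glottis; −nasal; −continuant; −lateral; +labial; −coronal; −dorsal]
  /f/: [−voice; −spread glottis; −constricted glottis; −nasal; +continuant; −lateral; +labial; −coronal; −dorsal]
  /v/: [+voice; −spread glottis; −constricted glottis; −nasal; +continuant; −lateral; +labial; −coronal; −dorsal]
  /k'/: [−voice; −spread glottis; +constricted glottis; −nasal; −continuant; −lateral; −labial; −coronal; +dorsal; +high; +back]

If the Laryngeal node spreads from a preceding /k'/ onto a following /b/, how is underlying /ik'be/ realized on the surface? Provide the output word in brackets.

[ik'p'e]

The Laryngeal node dominates the terminals [voice], [spread glottis], [constricted glottis].
Spreading Laryngeal from /k'/ onto /b/ replaces those values with /k'/'s: [−voice], [−spread glottis], [+constricted glottis]. Features outside Laryngeal ([nasal], [continuant], [lateral], …) stay as in /b/.
This feature bundle is that of [p'], so /ik'be/ surfaces as [ik'p'e].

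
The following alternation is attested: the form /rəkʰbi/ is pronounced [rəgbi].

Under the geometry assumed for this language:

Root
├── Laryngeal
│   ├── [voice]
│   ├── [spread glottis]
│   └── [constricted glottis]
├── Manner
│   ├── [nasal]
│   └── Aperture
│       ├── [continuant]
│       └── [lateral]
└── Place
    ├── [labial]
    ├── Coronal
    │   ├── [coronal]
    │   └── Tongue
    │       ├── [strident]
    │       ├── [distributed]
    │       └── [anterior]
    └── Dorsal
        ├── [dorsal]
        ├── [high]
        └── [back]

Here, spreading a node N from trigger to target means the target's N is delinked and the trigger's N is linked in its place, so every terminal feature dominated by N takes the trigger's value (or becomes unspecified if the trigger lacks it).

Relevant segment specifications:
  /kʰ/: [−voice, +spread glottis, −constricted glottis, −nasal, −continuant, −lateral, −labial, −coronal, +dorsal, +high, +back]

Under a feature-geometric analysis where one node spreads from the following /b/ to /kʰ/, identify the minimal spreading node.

Comparing /kʰ/ with its surface form [g], the features that change are [voice], [spread glottis].
The smallest constituent containing every changed terminal is Laryngeal — each of its daughters lacks at least one of the affected features.
Delinking /kʰ/'s Laryngeal and associating /b/'s Laryngeal gives precisely the feature bundle of [g].
Since [labial], [dorsal] are preserved even though /b/ disagrees there, no node above Laryngeal spread.

Laryngeal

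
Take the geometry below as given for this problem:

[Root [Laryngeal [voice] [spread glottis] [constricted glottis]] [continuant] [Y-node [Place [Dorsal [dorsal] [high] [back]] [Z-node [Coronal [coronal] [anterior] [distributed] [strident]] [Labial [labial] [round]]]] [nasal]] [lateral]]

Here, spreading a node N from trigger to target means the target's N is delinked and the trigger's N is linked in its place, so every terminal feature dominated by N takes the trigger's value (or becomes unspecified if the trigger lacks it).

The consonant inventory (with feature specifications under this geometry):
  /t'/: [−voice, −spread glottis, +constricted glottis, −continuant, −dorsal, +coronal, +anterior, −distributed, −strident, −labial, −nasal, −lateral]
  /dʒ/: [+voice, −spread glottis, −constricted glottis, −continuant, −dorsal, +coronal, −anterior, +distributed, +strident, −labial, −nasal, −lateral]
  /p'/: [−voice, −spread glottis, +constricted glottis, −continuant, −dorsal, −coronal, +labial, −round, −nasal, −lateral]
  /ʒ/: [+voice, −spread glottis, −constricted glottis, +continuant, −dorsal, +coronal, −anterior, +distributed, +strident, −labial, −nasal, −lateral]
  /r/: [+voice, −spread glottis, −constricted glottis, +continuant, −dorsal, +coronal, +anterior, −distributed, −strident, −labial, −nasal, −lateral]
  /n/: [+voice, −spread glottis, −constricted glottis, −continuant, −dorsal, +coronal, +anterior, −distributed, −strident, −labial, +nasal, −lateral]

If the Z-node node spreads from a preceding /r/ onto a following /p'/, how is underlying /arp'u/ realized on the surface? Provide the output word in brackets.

Z-node immediately or transitively dominates [coronal], [anterior], [distributed], [strident], [labial], [round].
After delinking /p'/'s Z-node and linking /r/'s, the affected terminals become [+coronal], [+anterior], [−distributed], [−strident], [−labial]; [voice], [spread glottis], [constricted glottis], … (outside Z-node) are retained from /p'/.
The resulting bundle matches /t'/ in the inventory; substituting it for /p'/ gives [art'u].

[art'u]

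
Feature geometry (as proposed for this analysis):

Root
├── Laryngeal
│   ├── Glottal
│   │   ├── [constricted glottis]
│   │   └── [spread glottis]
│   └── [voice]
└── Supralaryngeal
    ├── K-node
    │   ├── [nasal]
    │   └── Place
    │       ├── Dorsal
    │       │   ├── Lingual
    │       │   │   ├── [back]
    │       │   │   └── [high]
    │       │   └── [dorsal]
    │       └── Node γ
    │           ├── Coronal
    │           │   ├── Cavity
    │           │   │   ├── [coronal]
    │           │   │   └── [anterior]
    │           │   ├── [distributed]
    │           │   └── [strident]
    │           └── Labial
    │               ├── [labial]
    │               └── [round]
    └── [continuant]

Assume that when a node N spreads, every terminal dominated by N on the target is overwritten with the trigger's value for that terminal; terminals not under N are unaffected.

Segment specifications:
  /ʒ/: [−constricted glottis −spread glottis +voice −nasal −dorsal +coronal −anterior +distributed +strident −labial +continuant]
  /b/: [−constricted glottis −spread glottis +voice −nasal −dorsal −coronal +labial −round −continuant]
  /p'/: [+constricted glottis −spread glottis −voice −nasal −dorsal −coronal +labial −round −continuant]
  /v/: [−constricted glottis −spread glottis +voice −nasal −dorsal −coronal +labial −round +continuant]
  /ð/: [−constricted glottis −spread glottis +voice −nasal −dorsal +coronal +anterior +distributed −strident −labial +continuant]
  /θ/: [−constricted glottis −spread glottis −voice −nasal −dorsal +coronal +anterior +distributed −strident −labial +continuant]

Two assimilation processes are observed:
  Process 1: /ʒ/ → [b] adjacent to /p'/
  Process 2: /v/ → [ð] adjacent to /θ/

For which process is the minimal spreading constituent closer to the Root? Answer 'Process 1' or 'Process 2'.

Process 1 alters [continuant], [labial], [round], [coronal], [anterior], [distributed], [strident]; the lowest common ancestor is Supralaryngeal (depth 1 from Root).
In Process 2, [labial], [round], [coronal], [anterior], [distributed], [strident] change, so the minimal spreading node is Node γ at depth 4.
Supralaryngeal (depth 1) sits above Node γ (depth 4), making Process 1 the one with the higher spreading node.

Process 1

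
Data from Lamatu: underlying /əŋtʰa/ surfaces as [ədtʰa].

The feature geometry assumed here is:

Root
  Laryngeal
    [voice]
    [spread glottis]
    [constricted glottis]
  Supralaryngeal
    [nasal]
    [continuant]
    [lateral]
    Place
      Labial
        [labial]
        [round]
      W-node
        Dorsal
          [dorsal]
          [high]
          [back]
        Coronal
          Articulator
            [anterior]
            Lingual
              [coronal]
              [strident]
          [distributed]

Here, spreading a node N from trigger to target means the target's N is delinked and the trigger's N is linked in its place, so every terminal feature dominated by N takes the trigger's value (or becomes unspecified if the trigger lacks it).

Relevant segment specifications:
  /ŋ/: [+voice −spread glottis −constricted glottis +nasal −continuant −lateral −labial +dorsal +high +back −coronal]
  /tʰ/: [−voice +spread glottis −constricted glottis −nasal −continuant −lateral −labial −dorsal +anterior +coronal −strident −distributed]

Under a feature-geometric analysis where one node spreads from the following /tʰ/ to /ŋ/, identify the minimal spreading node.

Comparing /ŋ/ with its surface form [d], the features that change are [nasal], [coronal], [anterior], [distributed], [strident], [dorsal], [high], [back].
These terminals are all dominated by Supralaryngeal, and no proper subconstituent of Supralaryngeal covers them all; Supralaryngeal is their lowest common ancestor.
Delinking /ŋ/'s Supralaryngeal and associating /tʰ/'s Supralaryngeal gives precisely the feature bundle of [d].
Since [spread glottis], [voice] are preserved even though /tʰ/ disagrees there, no node above Supralaryngeal spread.

Supralaryngeal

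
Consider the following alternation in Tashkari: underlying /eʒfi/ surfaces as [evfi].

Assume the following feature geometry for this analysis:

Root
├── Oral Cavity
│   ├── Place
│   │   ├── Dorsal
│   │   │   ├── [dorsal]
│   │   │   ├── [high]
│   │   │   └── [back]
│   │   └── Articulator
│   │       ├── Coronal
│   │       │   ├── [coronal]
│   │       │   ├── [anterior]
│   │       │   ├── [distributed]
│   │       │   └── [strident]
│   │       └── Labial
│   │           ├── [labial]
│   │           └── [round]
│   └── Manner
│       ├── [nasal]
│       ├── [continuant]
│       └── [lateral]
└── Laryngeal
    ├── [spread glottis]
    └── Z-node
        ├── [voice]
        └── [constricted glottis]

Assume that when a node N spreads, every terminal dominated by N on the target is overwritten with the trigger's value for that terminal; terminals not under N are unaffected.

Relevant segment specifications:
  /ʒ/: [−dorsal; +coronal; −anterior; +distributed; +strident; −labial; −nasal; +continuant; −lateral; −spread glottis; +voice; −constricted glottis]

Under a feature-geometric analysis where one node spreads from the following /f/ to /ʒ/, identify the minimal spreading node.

Feature comparison: [labial], [round], [coronal], [anterior], [distributed], [strident] differ between /ʒ/ and [v]; the remaining terminals match.
These terminals are all dominated by Articulator, and no proper subconstituent of Articulator covers them all; Articulator is their lowest common ancestor.
Spreading Articulator from /f/ overwrites each of those terminals with /f/'s values, yielding exactly [v].
[voice] stays as in /ʒ/ although /f/ differs there, so no node dominating it spread; among the remaining candidates Articulator is the lowest that derives the output.

Articulator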